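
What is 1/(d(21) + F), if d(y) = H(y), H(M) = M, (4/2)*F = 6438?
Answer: 1/3240 ≈ 0.00030864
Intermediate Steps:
F = 3219 (F = (1/2)*6438 = 3219)
d(y) = y
1/(d(21) + F) = 1/(21 + 3219) = 1/3240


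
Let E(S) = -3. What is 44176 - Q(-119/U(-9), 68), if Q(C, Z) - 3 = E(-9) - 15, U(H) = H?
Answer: 44191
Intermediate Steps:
Q(C, Z) = -15 (Q(C, Z) = 3 + (-3 - 15) = 3 - 18 = -15)
44176 - Q(-119/U(-9), 68) = 44176 - 1*(-15) = 44176 + 15 = 44191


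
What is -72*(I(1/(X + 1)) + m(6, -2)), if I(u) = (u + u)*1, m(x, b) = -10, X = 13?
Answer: 4968/7 ≈ 709.71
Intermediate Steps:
I(u) = 2*u (I(u) = (2*u)*1 = 2*u)
-72*(I(1/(X + 1)) + m(6, -2)) = -72*(2/(13 + 1) - 10) = -72*(2/14 - 10) = -72*(2*(1/14) - 10) = -72*(⅐ - 10) = -72*(-69/7) = 4968/7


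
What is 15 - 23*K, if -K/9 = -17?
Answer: -3504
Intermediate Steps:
K = 153 (K = -9*(-17) = 153)
15 - 23*K = 15 - 23*153 = 15 - 3519 = -3504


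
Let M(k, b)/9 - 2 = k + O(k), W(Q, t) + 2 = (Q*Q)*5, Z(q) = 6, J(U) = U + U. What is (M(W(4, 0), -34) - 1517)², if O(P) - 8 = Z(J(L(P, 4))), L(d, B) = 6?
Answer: 450241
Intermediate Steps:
J(U) = 2*U
W(Q, t) = -2 + 5*Q² (W(Q, t) = -2 + (Q*Q)*5 = -2 + Q²*5 = -2 + 5*Q²)
O(P) = 14 (O(P) = 8 + 6 = 14)
M(k, b) = 144 + 9*k (M(k, b) = 18 + 9*(k + 14) = 18 + 9*(14 + k) = 18 + (126 + 9*k) = 144 + 9*k)
(M(W(4, 0), -34) - 1517)² = ((144 + 9*(-2 + 5*4²)) - 1517)² = ((144 + 9*(-2 + 5*16)) - 1517)² = ((144 + 9*(-2 + 80)) - 1517)² = ((144 + 9*78) - 1517)² = ((144 + 702) - 1517)² = (846 - 1517)² = (-671)² = 450241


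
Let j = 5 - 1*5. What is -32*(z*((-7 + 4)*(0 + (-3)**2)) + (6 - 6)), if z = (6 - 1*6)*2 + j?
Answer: 0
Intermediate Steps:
j = 0 (j = 5 - 5 = 0)
z = 0 (z = (6 - 1*6)*2 + 0 = (6 - 6)*2 + 0 = 0*2 + 0 = 0 + 0 = 0)
-32*(z*((-7 + 4)*(0 + (-3)**2)) + (6 - 6)) = -32*(0*((-7 + 4)*(0 + (-3)**2)) + (6 - 6)) = -32*(0*(-3*(0 + 9)) + 0) = -32*(0*(-3*9) + 0) = -32*(0*(-27) + 0) = -32*(0 + 0) = -32*0 = 0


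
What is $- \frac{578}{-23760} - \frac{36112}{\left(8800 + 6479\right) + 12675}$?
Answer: $- \frac{23385103}{18449640} \approx -1.2675$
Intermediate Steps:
$- \frac{578}{-23760} - \frac{36112}{\left(8800 + 6479\right) + 12675} = \left(-578\right) \left(- \frac{1}{23760}\right) - \frac{36112}{15279 + 12675} = \frac{289}{11880} - \frac{36112}{27954} = \frac{289}{11880} - \frac{18056}{13977} = - \frac{23385103}{18449640}$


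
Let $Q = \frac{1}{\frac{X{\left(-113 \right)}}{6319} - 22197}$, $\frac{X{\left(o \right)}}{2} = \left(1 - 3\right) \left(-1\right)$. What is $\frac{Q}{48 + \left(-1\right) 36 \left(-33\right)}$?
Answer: $- \frac{6319}{173364869004} \approx -3.6449 \cdot 10^{-8}$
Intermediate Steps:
$X{\left(o \right)} = 4$ ($X{\left(o \right)} = 2 \left(1 - 3\right) \left(-1\right) = 2 \left(\left(-2\right) \left(-1\right)\right) = 2 \cdot 2 = 4$)
$Q = - \frac{6319}{140262839}$ ($Q = \frac{1}{\frac{4}{6319} - 22197} = \frac{1}{- \frac{140262839}{6319}} = - \frac{6319}{140262839} \approx -4.5051 \cdot 10^{-5}$)
$\frac{Q}{48 + \left(-1\right) 36 \left(-33\right)} = - \frac{6319}{140262839 \left(48 + \left(-1\right) 36 \left(-33\right)\right)} = - \frac{6319}{140262839 \left(48 - -1188\right)} = - \frac{6319}{140262839 \left(48 + 1188\right)} = - \frac{6319}{140262839 \cdot 1236} = \left(- \frac{6319}{140262839}\right) \frac{1}{1236} = - \frac{6319}{173364869004}$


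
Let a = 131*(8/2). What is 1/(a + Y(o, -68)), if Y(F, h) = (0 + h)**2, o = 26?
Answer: 1/5148 ≈ 0.00019425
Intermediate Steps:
a = 524 (a = 131*(8*(1/2)) = 131*4 = 524)
Y(F, h) = h**2
1/(a + Y(o, -68)) = 1/(524 + (-68)**2) = 1/(524 + 4624) = 1/5148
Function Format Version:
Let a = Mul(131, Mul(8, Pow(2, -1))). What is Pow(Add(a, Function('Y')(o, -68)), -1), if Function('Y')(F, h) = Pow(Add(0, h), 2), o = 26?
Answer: Rational(1, 5148) ≈ 0.00019425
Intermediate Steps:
a = 524 (a = Mul(131, Mul(8, Rational(1, 2))) = Mul(131, 4) = 524)
Function('Y')(F, h) = Pow(h, 2)
Pow(Add(a, Function('Y')(o, -68)), -1) = Pow(Add(524, Pow(-68, 2)), -1) = Pow(Add(524, 4624), -1) = Pow(5148, -1) = Rational(1, 5148)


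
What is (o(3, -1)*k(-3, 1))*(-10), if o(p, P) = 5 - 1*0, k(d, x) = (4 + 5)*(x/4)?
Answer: -225/2 ≈ -112.50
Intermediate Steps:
k(d, x) = 9*x/4 (k(d, x) = 9*(x*(¼)) = 9*(x/4) = 9*x/4)
o(p, P) = 5 (o(p, P) = 5 + 0 = 5)
(o(3, -1)*k(-3, 1))*(-10) = (5*((9/4)*1))*(-10) = (5*(9/4))*(-10) = (45/4)*(-10) = -225/2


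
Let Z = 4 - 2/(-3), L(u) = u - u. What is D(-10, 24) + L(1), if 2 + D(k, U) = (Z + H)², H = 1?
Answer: 271/9 ≈ 30.111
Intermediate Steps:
L(u) = 0
Z = 14/3 (Z = 4 - 2*(-1)/3 = 4 - 1*(-⅔) = 4 + ⅔ = 14/3 ≈ 4.6667)
D(k, U) = 271/9 (D(k, U) = -2 + (14/3 + 1)² = -2 + (17/3)² = -2 + 289/9 = 271/9)
D(-10, 24) + L(1) = 271/9 + 0 = 271/9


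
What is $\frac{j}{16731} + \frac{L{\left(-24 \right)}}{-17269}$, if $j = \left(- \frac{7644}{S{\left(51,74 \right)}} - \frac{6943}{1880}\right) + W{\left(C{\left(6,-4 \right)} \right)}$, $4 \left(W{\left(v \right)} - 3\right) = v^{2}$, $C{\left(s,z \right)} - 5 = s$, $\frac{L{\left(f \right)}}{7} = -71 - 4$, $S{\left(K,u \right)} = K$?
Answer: $\frac{3401901037}{146573449880} \approx 0.02321$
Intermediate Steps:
$L{\left(f \right)} = -525$ ($L{\left(f \right)} = 7 \left(-71 - 4\right) = 7 \left(-75\right) = -525$)
$C{\left(s,z \right)} = 5 + s$
$W{\left(v \right)} = 3 + \frac{v^{2}}{4}$
$j = - \frac{3845601}{31960}$ ($j = \left(- \frac{7644}{51} - \frac{6943}{1880}\right) + \left(3 + \frac{\left(5 + 6\right)^{2}}{4}\right) = \left(\left(-7644\right) \frac{1}{51} - \frac{6943}{1880}\right) + \left(3 + \frac{11^{2}}{4}\right) = \left(- \frac{2548}{17} - \frac{6943}{1880}\right) + \left(3 + \frac{1}{4} \cdot 121\right) = - \frac{4908271}{31960} + \left(3 + \frac{121}{4}\right) = - \frac{4908271}{31960} + \frac{133}{4} = - \frac{3845601}{31960} \approx -120.33$)
$\frac{j}{16731} + \frac{L{\left(-24 \right)}}{-17269} = - \frac{3845601}{31960 \cdot 16731} - \frac{525}{-17269} = \left(- \frac{3845601}{31960}\right) \frac{1}{16731} - - \frac{75}{2467} = - \frac{427289}{59413640} + \frac{75}{2467} = \frac{3401901037}{146573449880}$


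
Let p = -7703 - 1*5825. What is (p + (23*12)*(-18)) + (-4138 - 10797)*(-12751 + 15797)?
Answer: -45510506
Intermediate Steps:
p = -13528 (p = -7703 - 5825 = -13528)
(p + (23*12)*(-18)) + (-4138 - 10797)*(-12751 + 15797) = (-13528 + (23*12)*(-18)) + (-4138 - 10797)*(-12751 + 15797) = (-13528 + 276*(-18)) - 14935*3046 = (-13528 - 4968) - 45492010 = -18496 - 45492010 = -45510506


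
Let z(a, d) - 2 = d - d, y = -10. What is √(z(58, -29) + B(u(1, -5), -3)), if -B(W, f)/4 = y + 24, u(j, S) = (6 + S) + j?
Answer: 3*I*√6 ≈ 7.3485*I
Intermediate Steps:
u(j, S) = 6 + S + j
z(a, d) = 2 (z(a, d) = 2 + (d - d) = 2 + 0 = 2)
B(W, f) = -56 (B(W, f) = -4*(-10 + 24) = -4*14 = -56)
√(z(58, -29) + B(u(1, -5), -3)) = √(2 - 56) = √(-54) = 3*I*√6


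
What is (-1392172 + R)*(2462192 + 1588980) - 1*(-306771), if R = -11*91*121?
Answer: -6130609922625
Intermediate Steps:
R = -121121 (R = -1001*121 = -121121)
(-1392172 + R)*(2462192 + 1588980) - 1*(-306771) = (-1392172 - 121121)*(2462192 + 1588980) - 1*(-306771) = -1513293*4051172 + 306771 = -6130610229396 + 306771 = -6130609922625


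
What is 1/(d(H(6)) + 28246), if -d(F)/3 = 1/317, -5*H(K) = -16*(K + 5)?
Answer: 317/8953979 ≈ 3.5403e-5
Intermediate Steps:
H(K) = 16 + 16*K/5 (H(K) = -(-16)*(K + 5)/5 = -(-16)*(5 + K)/5 = -(-80 - 16*K)/5 = 16 + 16*K/5)
d(F) = -3/317
1/(d(H(6)) + 28246) = 1/(-3/317 + 28246) = 1/(8953979/317) = 317/8953979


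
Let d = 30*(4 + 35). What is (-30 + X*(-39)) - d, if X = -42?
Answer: 438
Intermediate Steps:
d = 1170 (d = 30*39 = 1170)
(-30 + X*(-39)) - d = (-30 - 42*(-39)) - 1*1170 = (-30 + 1638) - 1170 = 1608 - 1170 = 438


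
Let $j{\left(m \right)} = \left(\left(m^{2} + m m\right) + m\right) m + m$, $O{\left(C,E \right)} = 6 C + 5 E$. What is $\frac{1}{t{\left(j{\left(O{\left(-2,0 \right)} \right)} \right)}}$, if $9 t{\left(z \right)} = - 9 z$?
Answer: $\frac{1}{3324} \approx 0.00030084$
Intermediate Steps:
$O{\left(C,E \right)} = 5 E + 6 C$
$j{\left(m \right)} = m + m \left(m + 2 m^{2}\right)$ ($j{\left(m \right)} = \left(\left(m^{2} + m^{2}\right) + m\right) m + m = \left(2 m^{2} + m\right) m + m = \left(m + 2 m^{2}\right) m + m = m \left(m + 2 m^{2}\right) + m = m + m \left(m + 2 m^{2}\right)$)
$t{\left(z \right)} = - z$ ($t{\left(z \right)} = \frac{\left(-9\right) z}{9} = - z$)
$\frac{1}{t{\left(j{\left(O{\left(-2,0 \right)} \right)} \right)}} = \frac{1}{\left(-1\right) \left(5 \cdot 0 + 6 \left(-2\right)\right) \left(1 + \left(5 \cdot 0 + 6 \left(-2\right)\right) + 2 \left(5 \cdot 0 + 6 \left(-2\right)\right)^{2}\right)} = \frac{1}{\left(-1\right) \left(0 - 12\right) \left(1 + \left(0 - 12\right) + 2 \left(0 - 12\right)^{2}\right)} = \frac{1}{\left(-1\right) \left(- 12 \left(1 - 12 + 2 \left(-12\right)^{2}\right)\right)} = \frac{1}{\left(-1\right) \left(- 12 \left(1 - 12 + 2 \cdot 144\right)\right)} = \frac{1}{\left(-1\right) \left(- 12 \left(1 - 12 + 288\right)\right)} = \frac{1}{\left(-1\right) \left(\left(-12\right) 277\right)} = \frac{1}{\left(-1\right) \left(-3324\right)} = \frac{1}{3324}$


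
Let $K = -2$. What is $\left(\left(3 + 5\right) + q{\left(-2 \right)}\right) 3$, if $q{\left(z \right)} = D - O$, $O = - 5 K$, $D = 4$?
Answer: $6$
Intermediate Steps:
$O = 10$ ($O = \left(-5\right) \left(-2\right) = 10$)
$q{\left(z \right)} = -6$ ($q{\left(z \right)} = 4 - 10 = -6$)
$\left(\left(3 + 5\right) + q{\left(-2 \right)}\right) 3 = \left(\left(3 + 5\right) - 6\right) 3 = \left(8 - 6\right) 3 = 2 \cdot 3 = 6$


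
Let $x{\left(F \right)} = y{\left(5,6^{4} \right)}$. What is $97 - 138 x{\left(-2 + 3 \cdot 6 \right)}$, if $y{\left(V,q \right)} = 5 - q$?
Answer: $178255$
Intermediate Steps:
$x{\left(F \right)} = -1291$ ($x{\left(F \right)} = 5 - 6^{4} = 5 - 1296 = -1291$)
$97 - 138 x{\left(-2 + 3 \cdot 6 \right)} = 97 - -178158 = 97 + 178158 = 178255$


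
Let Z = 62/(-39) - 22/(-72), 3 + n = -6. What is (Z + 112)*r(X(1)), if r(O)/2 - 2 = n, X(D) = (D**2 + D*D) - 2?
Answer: -362705/234 ≈ -1550.0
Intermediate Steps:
X(D) = -2 + 2*D**2 (X(D) = (D**2 + D**2) - 2 = 2*D**2 - 2 = -2 + 2*D**2)
n = -9 (n = -3 - 6 = -9)
r(O) = -14 (r(O) = 4 + 2*(-9) = 4 - 18 = -14)
Z = -601/468 (Z = 62*(-1/39) - 22*(-1/72) = -62/39 + 11/36 = -601/468 ≈ -1.2842)
(Z + 112)*r(X(1)) = (-601/468 + 112)*(-14) = (51815/468)*(-14) = -362705/234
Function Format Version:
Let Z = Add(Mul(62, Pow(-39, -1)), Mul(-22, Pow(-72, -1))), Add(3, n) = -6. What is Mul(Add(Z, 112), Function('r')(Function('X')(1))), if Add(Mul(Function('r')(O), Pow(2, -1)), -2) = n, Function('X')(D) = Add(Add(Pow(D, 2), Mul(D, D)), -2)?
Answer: Rational(-362705, 234) ≈ -1550.0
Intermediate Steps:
Function('X')(D) = Add(-2, Mul(2, Pow(D, 2))) (Function('X')(D) = Add(Add(Pow(D, 2), Pow(D, 2)), -2) = Add(Mul(2, Pow(D, 2)), -2) = Add(-2, Mul(2, Pow(D, 2))))
n = -9 (n = Add(-3, -6) = -9)
Function('r')(O) = -14 (Function('r')(O) = Add(4, Mul(2, -9)) = Add(4, -18) = -14)
Z = Rational(-601, 468) (Z = Add(Mul(62, Rational(-1, 39)), Mul(-22, Rational(-1, 72))) = Add(Rational(-62, 39), Rational(11, 36)) = Rational(-601, 468) ≈ -1.2842)
Mul(Add(Z, 112), Function('r')(Function('X')(1))) = Mul(Add(Rational(-601, 468), 112), -14) = Mul(Rational(51815, 468), -14) = Rational(-362705, 234)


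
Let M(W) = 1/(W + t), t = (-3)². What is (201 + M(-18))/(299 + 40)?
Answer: 16/27 ≈ 0.59259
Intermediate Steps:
t = 9
M(W) = 1/(9 + W) (M(W) = 1/(W + 9) = 1/(9 + W))
(201 + M(-18))/(299 + 40) = (201 + 1/(9 - 18))/(299 + 40) = (201 + 1/(-9))/339 = (201 - ⅑)*(1/339) = (1808/9)*(1/339) = 16/27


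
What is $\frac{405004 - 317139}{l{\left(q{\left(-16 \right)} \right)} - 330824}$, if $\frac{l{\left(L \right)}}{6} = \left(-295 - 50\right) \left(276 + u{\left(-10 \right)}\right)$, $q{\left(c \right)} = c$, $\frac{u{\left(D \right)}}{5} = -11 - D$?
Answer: $- \frac{87865}{891794} \approx -0.098526$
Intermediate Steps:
$u{\left(D \right)} = -55 - 5 D$ ($u{\left(D \right)} = 5 \left(-11 - D\right) = -55 - 5 D$)
$l{\left(L \right)} = -560970$ ($l{\left(L \right)} = 6 \left(-295 - 50\right) \left(276 - 5\right) = 6 \left(- 345 \left(276 + \left(-55 + 50\right)\right)\right) = 6 \left(- 345 \left(276 - 5\right)\right) = 6 \left(\left(-345\right) 271\right) = 6 \left(-93495\right) = -560970$)
$\frac{405004 - 317139}{l{\left(q{\left(-16 \right)} \right)} - 330824} = \frac{405004 - 317139}{-560970 - 330824} = \frac{87865}{-891794} = 87865 \left(- \frac{1}{891794}\right) = - \frac{87865}{891794}$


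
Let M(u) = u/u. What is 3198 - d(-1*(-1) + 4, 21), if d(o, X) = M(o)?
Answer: 3197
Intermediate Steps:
M(u) = 1
d(o, X) = 1
3198 - d(-1*(-1) + 4, 21) = 3198 - 1*1 = 3198 - 1 = 3197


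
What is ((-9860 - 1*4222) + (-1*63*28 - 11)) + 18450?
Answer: 2593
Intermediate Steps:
((-9860 - 1*4222) + (-1*63*28 - 11)) + 18450 = ((-9860 - 4222) + (-63*28 - 11)) + 18450 = (-14082 + (-1764 - 11)) + 18450 = (-14082 - 1775) + 18450 = -15857 + 18450 = 2593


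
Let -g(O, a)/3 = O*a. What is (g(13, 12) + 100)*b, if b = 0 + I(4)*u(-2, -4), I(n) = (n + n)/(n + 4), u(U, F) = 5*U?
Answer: 3680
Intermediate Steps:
g(O, a) = -3*O*a
I(n) = 2*n/(4 + n) (I(n) = (2*n)/(4 + n) = 2*n/(4 + n))
b = -10 (b = 0 + (2*4/(4 + 4))*(5*(-2)) = 0 + (2*4/8)*(-10) = 0 + (2*4*(⅛))*(-10) = 0 + 1*(-10) = 0 - 10 = -10)
(g(13, 12) + 100)*b = (-3*13*12 + 100)*(-10) = (-468 + 100)*(-10) = -368*(-10) = 3680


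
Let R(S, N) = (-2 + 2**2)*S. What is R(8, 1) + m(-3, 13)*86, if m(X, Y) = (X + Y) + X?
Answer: 618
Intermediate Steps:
m(X, Y) = Y + 2*X
R(S, N) = 2*S (R(S, N) = (-2 + 4)*S = 2*S)
R(8, 1) + m(-3, 13)*86 = 2*8 + (13 + 2*(-3))*86 = 16 + (13 - 6)*86 = 16 + 7*86 = 16 + 602 = 618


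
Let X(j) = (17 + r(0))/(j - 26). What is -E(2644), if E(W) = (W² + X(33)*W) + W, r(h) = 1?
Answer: -49001252/7 ≈ -7.0002e+6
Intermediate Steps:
X(j) = 18/(-26 + j) (X(j) = (17 + 1)/(j - 26) = 18/(-26 + j))
E(W) = W² + 25*W/7 (E(W) = (W² + (18/(-26 + 33))*W) + W = (W² + (18/7)*W) + W = (W² + (18*(⅐))*W) + W = (W² + 18*W/7) + W = W² + 25*W/7)
-E(2644) = -2644*(25 + 7*2644)/7 = -2644*(25 + 18508)/7 = -2644*18533/7 = -1*49001252/7 = -49001252/7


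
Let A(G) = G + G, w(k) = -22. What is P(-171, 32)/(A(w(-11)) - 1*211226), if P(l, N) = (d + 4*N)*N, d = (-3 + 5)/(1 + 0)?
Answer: -416/21127 ≈ -0.019690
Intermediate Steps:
A(G) = 2*G
d = 2 (d = 2/1 = 2*1 = 2)
P(l, N) = N*(2 + 4*N) (P(l, N) = (2 + 4*N)*N = N*(2 + 4*N))
P(-171, 32)/(A(w(-11)) - 1*211226) = (2*32*(1 + 2*32))/(2*(-22) - 1*211226) = (2*32*(1 + 64))/(-44 - 211226) = (2*32*65)/(-211270) = 4160*(-1/211270) = -416/21127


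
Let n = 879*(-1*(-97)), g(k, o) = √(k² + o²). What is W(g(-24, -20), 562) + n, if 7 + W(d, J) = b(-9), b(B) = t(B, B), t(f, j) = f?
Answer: 85247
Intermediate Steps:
b(B) = B
n = 85263 (n = 879*97 = 85263)
W(d, J) = -16 (W(d, J) = -7 - 9 = -16)
W(g(-24, -20), 562) + n = -16 + 85263 = 85247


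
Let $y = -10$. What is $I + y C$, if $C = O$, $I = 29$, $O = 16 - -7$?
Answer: $-201$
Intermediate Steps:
$O = 23$ ($O = 16 + 7 = 23$)
$C = 23$
$I + y C = 29 - 230 = -201$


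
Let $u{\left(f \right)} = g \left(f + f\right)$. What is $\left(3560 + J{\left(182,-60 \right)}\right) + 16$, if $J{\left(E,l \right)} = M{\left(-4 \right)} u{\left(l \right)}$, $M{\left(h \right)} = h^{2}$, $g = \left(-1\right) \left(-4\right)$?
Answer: $-4104$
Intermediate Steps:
$g = 4$
$u{\left(f \right)} = 8 f$ ($u{\left(f \right)} = 4 \left(f + f\right) = 4 \cdot 2 f = 8 f$)
$J{\left(E,l \right)} = 128 l$ ($J{\left(E,l \right)} = \left(-4\right)^{2} \cdot 8 l = 16 \cdot 8 l = 128 l$)
$\left(3560 + J{\left(182,-60 \right)}\right) + 16 = \left(3560 + 128 \left(-60\right)\right) + 16 = \left(3560 - 7680\right) + 16 = -4120 + 16 = -4104$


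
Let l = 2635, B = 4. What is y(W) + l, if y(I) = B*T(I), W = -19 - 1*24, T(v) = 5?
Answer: 2655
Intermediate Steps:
W = -43 (W = -19 - 24 = -43)
y(I) = 20 (y(I) = 4*5 = 20)
y(W) + l = 20 + 2635 = 2655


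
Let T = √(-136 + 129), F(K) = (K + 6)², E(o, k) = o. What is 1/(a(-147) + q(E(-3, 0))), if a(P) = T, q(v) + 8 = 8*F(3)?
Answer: 640/409607 - I*√7/409607 ≈ 0.0015625 - 6.4592e-6*I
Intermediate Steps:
F(K) = (6 + K)²
q(v) = 640 (q(v) = -8 + 8*(6 + 3)² = -8 + 8*9² = -8 + 8*81 = -8 + 648 = 640)
T = I*√7 (T = √(-7) = I*√7 ≈ 2.6458*I)
a(P) = I*√7
1/(a(-147) + q(E(-3, 0))) = 1/(I*√7 + 640) = 1/(640 + I*√7)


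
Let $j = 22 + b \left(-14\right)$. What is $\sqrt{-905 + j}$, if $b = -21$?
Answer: $i \sqrt{589} \approx 24.269 i$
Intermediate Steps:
$j = 316$ ($j = 22 - -294 = 22 + 294 = 316$)
$\sqrt{-905 + j} = \sqrt{-905 + 316} = \sqrt{-589} = i \sqrt{589}$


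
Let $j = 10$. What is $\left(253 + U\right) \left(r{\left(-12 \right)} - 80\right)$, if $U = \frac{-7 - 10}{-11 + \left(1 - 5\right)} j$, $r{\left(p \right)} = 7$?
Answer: $- \frac{57889}{3} \approx -19296.0$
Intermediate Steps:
$U = \frac{34}{3}$ ($U = \frac{-7 - 10}{-11 + \left(1 - 5\right)} 10 = - \frac{17}{-11 + \left(1 - 5\right)} 10 = - \frac{17}{-11 - 4} \cdot 10 = - \frac{17}{-15} \cdot 10 = \left(-17\right) \left(- \frac{1}{15}\right) 10 = \frac{17}{15} \cdot 10 = \frac{34}{3} \approx 11.333$)
$\left(253 + U\right) \left(r{\left(-12 \right)} - 80\right) = \left(253 + \frac{34}{3}\right) \left(7 - 80\right) = \frac{793}{3} \left(-73\right) = - \frac{57889}{3}$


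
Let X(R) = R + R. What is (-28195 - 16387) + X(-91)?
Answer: -44764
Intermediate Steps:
X(R) = 2*R
(-28195 - 16387) + X(-91) = (-28195 - 16387) + 2*(-91) = -44582 - 182 = -44764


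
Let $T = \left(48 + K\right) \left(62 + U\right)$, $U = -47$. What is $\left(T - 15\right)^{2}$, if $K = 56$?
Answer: $2387025$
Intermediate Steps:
$T = 1560$ ($T = \left(48 + 56\right) \left(62 - 47\right) = 104 \cdot 15 = 1560$)
$\left(T - 15\right)^{2} = \left(1560 - 15\right)^{2} = 1545^{2} = 2387025$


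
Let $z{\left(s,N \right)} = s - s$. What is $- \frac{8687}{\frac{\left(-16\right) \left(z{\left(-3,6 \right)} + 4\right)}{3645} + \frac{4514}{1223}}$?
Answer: $- \frac{38725212645}{16375258} \approx -2364.9$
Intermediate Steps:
$z{\left(s,N \right)} = 0$
$- \frac{8687}{\frac{\left(-16\right) \left(z{\left(-3,6 \right)} + 4\right)}{3645} + \frac{4514}{1223}} = - \frac{8687}{\frac{\left(-16\right) \left(0 + 4\right)}{3645} + \frac{4514}{1223}} = - \frac{8687}{\left(-16\right) 4 \cdot \frac{1}{3645} + 4514 \cdot \frac{1}{1223}} = - \frac{8687}{\left(-64\right) \frac{1}{3645} + \frac{4514}{1223}} = - \frac{8687}{- \frac{64}{3645} + \frac{4514}{1223}} = - \frac{8687}{\frac{16375258}{4457835}} = \left(-8687\right) \frac{4457835}{16375258} = - \frac{38725212645}{16375258}$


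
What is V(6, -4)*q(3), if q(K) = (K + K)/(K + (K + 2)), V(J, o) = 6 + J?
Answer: 9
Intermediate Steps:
q(K) = 2*K/(2 + 2*K) (q(K) = (2*K)/(K + (2 + K)) = (2*K)/(2 + 2*K) = 2*K/(2 + 2*K))
V(6, -4)*q(3) = (6 + 6)*(3/(1 + 3)) = 12*(3/4) = 9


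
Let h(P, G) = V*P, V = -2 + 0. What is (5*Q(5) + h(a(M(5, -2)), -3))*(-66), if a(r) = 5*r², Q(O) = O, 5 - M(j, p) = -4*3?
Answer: 189090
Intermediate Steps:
M(j, p) = 17 (M(j, p) = 5 - (-4)*3 = 5 - 1*(-12) = 5 + 12 = 17)
V = -2
h(P, G) = -2*P
(5*Q(5) + h(a(M(5, -2)), -3))*(-66) = (5*5 - 10*17²)*(-66) = (25 - 10*289)*(-66) = (25 - 2*1445)*(-66) = (25 - 2890)*(-66) = -2865*(-66) = 189090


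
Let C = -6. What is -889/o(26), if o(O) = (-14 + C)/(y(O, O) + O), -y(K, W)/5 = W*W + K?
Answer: -774319/5 ≈ -1.5486e+5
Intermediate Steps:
y(K, W) = -5*K - 5*W² (y(K, W) = -5*(W*W + K) = -5*(W² + K) = -5*(K + W²) = -5*K - 5*W²)
o(O) = -20/(-5*O² - 4*O) (o(O) = (-14 - 6)/((-5*O - 5*O²) + O) = -20/(-5*O² - 4*O))
-889/o(26) = -889/(20/(26*(4 + 5*26))) = -889/(20*(1/26)/(4 + 130)) = -889/(20*(1/26)/134) = -889/(20*(1/26)*(1/134)) = -889/5/871 = -889*871/5 = -774319/5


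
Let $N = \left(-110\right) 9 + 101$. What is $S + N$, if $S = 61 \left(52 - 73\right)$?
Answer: $-2170$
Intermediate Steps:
$S = -1281$ ($S = 61 \left(-21\right) = -1281$)
$N = -889$ ($N = -990 + 101 = -889$)
$S + N = -1281 - 889 = -2170$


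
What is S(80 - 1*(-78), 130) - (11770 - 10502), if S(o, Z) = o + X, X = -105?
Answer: -1215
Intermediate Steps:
S(o, Z) = -105 + o (S(o, Z) = o - 105 = -105 + o)
S(80 - 1*(-78), 130) - (11770 - 10502) = (-105 + (80 - 1*(-78))) - (11770 - 10502) = (-105 + (80 + 78)) - 1*1268 = (-105 + 158) - 1268 = 53 - 1268 = -1215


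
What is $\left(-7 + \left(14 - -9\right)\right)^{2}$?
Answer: $256$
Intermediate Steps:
$\left(-7 + \left(14 - -9\right)\right)^{2} = \left(-7 + \left(14 + 9\right)\right)^{2} = \left(-7 + 23\right)^{2} = 16^{2} = 256$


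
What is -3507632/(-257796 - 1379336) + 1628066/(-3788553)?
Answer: 2655872697446/1550590337499 ≈ 1.7128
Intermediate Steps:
-3507632/(-257796 - 1379336) + 1628066/(-3788553) = -3507632/(-1637132) + 1628066*(-1/3788553) = -3507632*(-1/1637132) - 1628066/3788553 = 876908/409283 - 1628066/3788553 = 2655872697446/1550590337499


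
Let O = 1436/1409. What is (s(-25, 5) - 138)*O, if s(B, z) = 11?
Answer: -182372/1409 ≈ -129.43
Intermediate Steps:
O = 1436/1409 (O = 1436*(1/1409) = 1436/1409 ≈ 1.0192)
(s(-25, 5) - 138)*O = (11 - 138)*(1436/1409) = -127*1436/1409 = -182372/1409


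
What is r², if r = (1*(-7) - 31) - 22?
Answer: 3600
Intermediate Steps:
r = -60 (r = (-7 - 31) - 22 = -38 - 22 = -60)
r² = (-60)² = 3600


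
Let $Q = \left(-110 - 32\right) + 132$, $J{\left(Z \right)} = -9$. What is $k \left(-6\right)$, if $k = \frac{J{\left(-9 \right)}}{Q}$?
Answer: $- \frac{27}{5} \approx -5.4$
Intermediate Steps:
$Q = -10$ ($Q = -142 + 132 = -10$)
$k = \frac{9}{10}$ ($k = - \frac{9}{-10} = \left(-9\right) \left(- \frac{1}{10}\right) = \frac{9}{10} \approx 0.9$)
$k \left(-6\right) = \frac{9}{10} \left(-6\right) = - \frac{27}{5}$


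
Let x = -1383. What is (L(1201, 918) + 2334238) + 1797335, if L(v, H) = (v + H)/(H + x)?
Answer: 1921179326/465 ≈ 4.1316e+6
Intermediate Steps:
L(v, H) = (H + v)/(-1383 + H) (L(v, H) = (v + H)/(H - 1383) = (H + v)/(-1383 + H))
(L(1201, 918) + 2334238) + 1797335 = ((918 + 1201)/(-1383 + 918) + 2334238) + 1797335 = (2119/(-465) + 2334238) + 1797335 = (-1/465*2119 + 2334238) + 1797335 = (-2119/465 + 2334238) + 1797335 = 1085418551/465 + 1797335 = 1921179326/465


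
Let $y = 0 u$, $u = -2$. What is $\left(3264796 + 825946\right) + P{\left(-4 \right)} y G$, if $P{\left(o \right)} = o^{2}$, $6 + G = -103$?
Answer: $4090742$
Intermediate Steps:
$G = -109$ ($G = -6 - 103 = -109$)
$y = 0$ ($y = 0 \left(-2\right) = 0$)
$\left(3264796 + 825946\right) + P{\left(-4 \right)} y G = \left(3264796 + 825946\right) + \left(-4\right)^{2} \cdot 0 \left(-109\right) = 4090742 + 16 \cdot 0 \left(-109\right) = 4090742 + 0 \left(-109\right) = 4090742 + 0 = 4090742$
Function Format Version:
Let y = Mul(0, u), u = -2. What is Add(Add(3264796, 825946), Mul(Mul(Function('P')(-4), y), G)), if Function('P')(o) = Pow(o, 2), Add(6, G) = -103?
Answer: 4090742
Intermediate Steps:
G = -109 (G = Add(-6, -103) = -109)
y = 0 (y = Mul(0, -2) = 0)
Add(Add(3264796, 825946), Mul(Mul(Function('P')(-4), y), G)) = Add(Add(3264796, 825946), Mul(Mul(Pow(-4, 2), 0), -109)) = Add(4090742, Mul(Mul(16, 0), -109)) = Add(4090742, Mul(0, -109)) = Add(4090742, 0) = 4090742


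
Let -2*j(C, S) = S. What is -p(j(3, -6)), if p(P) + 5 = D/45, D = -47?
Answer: 272/45 ≈ 6.0444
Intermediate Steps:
j(C, S) = -S/2
p(P) = -272/45 (p(P) = -5 - 47/45 = -272/45)
-p(j(3, -6)) = -1*(-272/45) = 272/45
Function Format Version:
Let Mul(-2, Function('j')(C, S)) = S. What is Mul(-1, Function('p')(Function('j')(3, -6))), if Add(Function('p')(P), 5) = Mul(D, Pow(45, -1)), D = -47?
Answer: Rational(272, 45) ≈ 6.0444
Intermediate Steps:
Function('j')(C, S) = Mul(Rational(-1, 2), S)
Function('p')(P) = Rational(-272, 45) (Function('p')(P) = Add(-5, Mul(-47, Pow(45, -1))) = Add(-5, Mul(-47, Rational(1, 45))) = Add(-5, Rational(-47, 45)) = Rational(-272, 45))
Mul(-1, Function('p')(Function('j')(3, -6))) = Mul(-1, Rational(-272, 45)) = Rational(272, 45)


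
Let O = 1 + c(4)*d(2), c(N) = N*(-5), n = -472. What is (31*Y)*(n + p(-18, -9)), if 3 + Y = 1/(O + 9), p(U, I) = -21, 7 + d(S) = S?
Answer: 5028107/110 ≈ 45710.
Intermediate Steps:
d(S) = -7 + S
c(N) = -5*N
O = 101 (O = 1 + (-5*4)*(-7 + 2) = 1 - 20*(-5) = 1 + 100 = 101)
Y = -329/110 (Y = -3 + 1/(101 + 9) = -3 + 1/110 = -329/110 ≈ -2.9909)
(31*Y)*(n + p(-18, -9)) = (31*(-329/110))*(-472 - 21) = -10199/110*(-493) = 5028107/110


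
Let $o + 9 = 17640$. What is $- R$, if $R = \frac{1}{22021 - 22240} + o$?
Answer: $- \frac{3861188}{219} \approx -17631.0$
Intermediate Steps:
$o = 17631$ ($o = -9 + 17640 = 17631$)
$R = \frac{3861188}{219}$ ($R = \frac{1}{22021 - 22240} + 17631 = \frac{1}{-219} + 17631 = - \frac{1}{219} + 17631 = \frac{3861188}{219} \approx 17631.0$)
$- R = \left(-1\right) \frac{3861188}{219} = - \frac{3861188}{219}$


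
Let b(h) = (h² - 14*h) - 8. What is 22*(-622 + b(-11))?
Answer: -7810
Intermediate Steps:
b(h) = -8 + h² - 14*h
22*(-622 + b(-11)) = 22*(-622 + (-8 + (-11)² - 14*(-11))) = 22*(-622 + (-8 + 121 + 154)) = 22*(-622 + 267) = 22*(-355) = -7810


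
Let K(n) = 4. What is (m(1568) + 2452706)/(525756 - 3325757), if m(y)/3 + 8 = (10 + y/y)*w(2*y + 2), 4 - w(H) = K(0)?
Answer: -2452682/2800001 ≈ -0.87596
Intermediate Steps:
w(H) = 0 (w(H) = 4 - 1*4 = 4 - 4 = 0)
m(y) = -24 (m(y) = -24 + 3*((10 + y/y)*0) = -24 + 3*((10 + 1)*0) = -24 + 3*(11*0) = -24 + 3*0 = -24 + 0 = -24)
(m(1568) + 2452706)/(525756 - 3325757) = (-24 + 2452706)/(525756 - 3325757) = 2452682/(-2800001) = 2452682*(-1/2800001) = -2452682/2800001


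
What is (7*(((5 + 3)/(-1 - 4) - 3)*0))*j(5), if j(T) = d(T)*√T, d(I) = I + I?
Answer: 0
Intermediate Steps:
d(I) = 2*I
j(T) = 2*T^(3/2) (j(T) = (2*T)*√T = 2*T^(3/2))
(7*(((5 + 3)/(-1 - 4) - 3)*0))*j(5) = (7*(((5 + 3)/(-1 - 4) - 3)*0))*(2*5^(3/2)) = (7*((8/(-5) - 3)*0))*(2*(5*√5)) = (7*((8*(-⅕) - 3)*0))*(10*√5) = (7*((-8/5 - 3)*0))*(10*√5) = (7*(-23/5*0))*(10*√5) = (7*0)*(10*√5) = 0*(10*√5) = 0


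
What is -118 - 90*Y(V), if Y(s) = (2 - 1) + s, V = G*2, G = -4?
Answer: 512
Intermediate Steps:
V = -8 (V = -4*2 = -8)
Y(s) = 1 + s
-118 - 90*Y(V) = -118 - 90*(1 - 8) = -118 - 90*(-7) = -118 + 630 = 512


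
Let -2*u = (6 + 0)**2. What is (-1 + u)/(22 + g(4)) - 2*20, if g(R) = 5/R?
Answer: -3796/93 ≈ -40.817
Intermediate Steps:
u = -18 (u = -(6 + 0)**2/2 = -1/2*6**2 = -1/2*36 = -18)
(-1 + u)/(22 + g(4)) - 2*20 = (-1 - 18)/(22 + 5/4) - 2*20 = -19/(22 + 5*(1/4)) - 40 = -19/(22 + 5/4) - 40 = -19/93/4 - 40 = -19*4/93 - 40 = -76/93 - 40 = -3796/93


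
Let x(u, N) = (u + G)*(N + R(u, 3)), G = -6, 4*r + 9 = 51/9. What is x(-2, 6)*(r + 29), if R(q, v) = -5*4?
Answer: 9464/3 ≈ 3154.7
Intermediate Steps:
r = -⅚ (r = -9/4 + (51/9)/4 = -9/4 + (51*(⅑))/4 = -9/4 + (¼)*(17/3) = -9/4 + 17/12 = -⅚ ≈ -0.83333)
R(q, v) = -20
x(u, N) = (-20 + N)*(-6 + u) (x(u, N) = (u - 6)*(N - 20) = (-6 + u)*(-20 + N) = (-20 + N)*(-6 + u))
x(-2, 6)*(r + 29) = (120 - 20*(-2) - 6*6 + 6*(-2))*(-⅚ + 29) = (120 + 40 - 36 - 12)*(169/6) = 112*(169/6) = 9464/3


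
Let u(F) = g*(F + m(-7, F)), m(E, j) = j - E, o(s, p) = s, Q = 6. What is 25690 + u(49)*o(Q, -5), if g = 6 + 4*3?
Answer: 37030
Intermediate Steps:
g = 18 (g = 6 + 12 = 18)
u(F) = 126 + 36*F (u(F) = 18*(F + (F - 1*(-7))) = 18*(F + (F + 7)) = 18*(F + (7 + F)) = 18*(7 + 2*F) = 126 + 36*F)
25690 + u(49)*o(Q, -5) = 25690 + (126 + 36*49)*6 = 25690 + (126 + 1764)*6 = 25690 + 1890*6 = 25690 + 11340 = 37030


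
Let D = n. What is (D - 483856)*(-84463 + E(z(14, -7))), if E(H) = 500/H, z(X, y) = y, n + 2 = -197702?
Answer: 403306995960/7 ≈ 5.7615e+10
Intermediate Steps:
n = -197704 (n = -2 - 197702 = -197704)
D = -197704
(D - 483856)*(-84463 + E(z(14, -7))) = (-197704 - 483856)*(-84463 + 500/(-7)) = -681560*(-84463 + 500*(-⅐)) = -681560*(-84463 - 500/7) = -681560*(-591741/7) = 403306995960/7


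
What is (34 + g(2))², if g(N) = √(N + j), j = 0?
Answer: (34 + √2)² ≈ 1254.2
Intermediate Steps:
g(N) = √N (g(N) = √(N + 0) = √N)
(34 + g(2))² = (34 + √2)²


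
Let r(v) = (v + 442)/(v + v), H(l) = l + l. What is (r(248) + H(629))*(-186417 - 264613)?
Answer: -70434874435/124 ≈ -5.6802e+8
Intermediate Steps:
H(l) = 2*l
r(v) = (442 + v)/(2*v) (r(v) = (442 + v)/((2*v)) = (442 + v)*(1/(2*v)) = (442 + v)/(2*v))
(r(248) + H(629))*(-186417 - 264613) = ((½)*(442 + 248)/248 + 2*629)*(-186417 - 264613) = ((½)*(1/248)*690 + 1258)*(-451030) = (345/248 + 1258)*(-451030) = (312329/248)*(-451030) = -70434874435/124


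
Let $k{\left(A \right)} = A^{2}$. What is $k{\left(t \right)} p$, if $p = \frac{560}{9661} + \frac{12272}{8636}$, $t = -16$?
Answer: $\frac{7897340928}{20858099} \approx 378.62$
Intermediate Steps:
$p = \frac{30848988}{20858099}$ ($p = 560 \cdot \frac{1}{9661} + 12272 \cdot \frac{1}{8636} = \frac{560}{9661} + \frac{3068}{2159} = \frac{30848988}{20858099} \approx 1.479$)
$k{\left(t \right)} p = \left(-16\right)^{2} \cdot \frac{30848988}{20858099} = 256 \cdot \frac{30848988}{20858099} = \frac{7897340928}{20858099}$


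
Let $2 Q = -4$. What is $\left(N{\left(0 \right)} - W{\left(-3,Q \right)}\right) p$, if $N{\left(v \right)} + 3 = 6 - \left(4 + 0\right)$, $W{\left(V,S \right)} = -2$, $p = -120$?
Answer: $-120$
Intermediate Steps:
$Q = -2$ ($Q = \frac{1}{2} \left(-4\right) = -2$)
$N{\left(v \right)} = -1$ ($N{\left(v \right)} = -3 + \left(6 - \left(4 + 0\right)\right) = -3 + \left(6 - 4\right) = -3 + 2 = -1$)
$\left(N{\left(0 \right)} - W{\left(-3,Q \right)}\right) p = \left(-1 - -2\right) \left(-120\right) = \left(-1 + 2\right) \left(-120\right) = 1 \left(-120\right) = -120$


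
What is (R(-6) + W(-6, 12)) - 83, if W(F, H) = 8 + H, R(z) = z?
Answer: -69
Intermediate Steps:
(R(-6) + W(-6, 12)) - 83 = (-6 + (8 + 12)) - 83 = (-6 + 20) - 83 = 14 - 83 = -69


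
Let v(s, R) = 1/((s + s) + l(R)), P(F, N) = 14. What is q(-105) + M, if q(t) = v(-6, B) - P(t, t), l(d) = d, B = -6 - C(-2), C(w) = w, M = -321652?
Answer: -5146657/16 ≈ -3.2167e+5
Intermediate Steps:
B = -4 (B = -6 - 1*(-2) = -6 + 2 = -4)
v(s, R) = 1/(R + 2*s) (v(s, R) = 1/((s + s) + R) = 1/(2*s + R) = 1/(R + 2*s))
q(t) = -225/16 (q(t) = 1/(-4 + 2*(-6)) - 1*14 = 1/(-4 - 12) - 14 = 1/(-16) - 14 = -1/16 - 14 = -225/16)
q(-105) + M = -225/16 - 321652 = -5146657/16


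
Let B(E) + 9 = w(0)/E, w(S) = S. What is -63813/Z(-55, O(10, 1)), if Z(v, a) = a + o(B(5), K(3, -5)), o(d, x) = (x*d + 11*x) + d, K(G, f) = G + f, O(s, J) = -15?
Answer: 63813/28 ≈ 2279.0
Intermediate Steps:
B(E) = -9 (B(E) = -9 + 0/E = -9 + 0 = -9)
o(d, x) = d + 11*x + d*x (o(d, x) = (d*x + 11*x) + d = (11*x + d*x) + d = d + 11*x + d*x)
Z(v, a) = -13 + a (Z(v, a) = a + (-9 + 11*(3 - 5) - 9*(3 - 5)) = a + (-9 + 11*(-2) - 9*(-2)) = a + (-9 - 22 + 18) = a - 13 = -13 + a)
-63813/Z(-55, O(10, 1)) = -63813/(-13 - 15) = -63813/(-28) = -63813*(-1/28) = 63813/28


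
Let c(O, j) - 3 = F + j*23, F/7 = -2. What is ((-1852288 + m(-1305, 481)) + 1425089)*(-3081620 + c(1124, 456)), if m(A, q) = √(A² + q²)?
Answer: 1311989218457 - 3071143*√1934386 ≈ 1.3077e+12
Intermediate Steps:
F = -14 (F = 7*(-2) = -14)
c(O, j) = -11 + 23*j (c(O, j) = 3 + (-14 + j*23) = 3 + (-14 + 23*j) = -11 + 23*j)
((-1852288 + m(-1305, 481)) + 1425089)*(-3081620 + c(1124, 456)) = ((-1852288 + √((-1305)² + 481²)) + 1425089)*(-3081620 + (-11 + 23*456)) = ((-1852288 + √(1703025 + 231361)) + 1425089)*(-3081620 + (-11 + 10488)) = ((-1852288 + √1934386) + 1425089)*(-3081620 + 10477) = (-427199 + √1934386)*(-3071143) = 1311989218457 - 3071143*√1934386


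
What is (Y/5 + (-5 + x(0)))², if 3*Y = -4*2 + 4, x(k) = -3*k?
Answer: 6241/225 ≈ 27.738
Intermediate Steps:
Y = -4/3 (Y = (-4*2 + 4)/3 = (-8 + 4)/3 = (⅓)*(-4) = -4/3 ≈ -1.3333)
(Y/5 + (-5 + x(0)))² = (-4/3/5 + (-5 - 3*0))² = (-4/3*⅕ + (-5 + 0))² = (-4/15 - 5)² = (-79/15)² = 6241/225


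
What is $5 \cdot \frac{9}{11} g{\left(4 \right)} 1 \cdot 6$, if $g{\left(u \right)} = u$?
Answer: $\frac{1080}{11} \approx 98.182$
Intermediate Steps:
$5 \cdot \frac{9}{11} g{\left(4 \right)} 1 \cdot 6 = 5 \cdot \frac{9}{11} \cdot 4 \cdot 1 \cdot 6 = 5 \cdot 9 \cdot \frac{1}{11} \cdot 4 \cdot 6 = 5 \cdot \frac{9}{11} \cdot 24 = \frac{45}{11} \cdot 24 = \frac{1080}{11}$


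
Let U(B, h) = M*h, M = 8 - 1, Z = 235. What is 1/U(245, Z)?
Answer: 1/1645 ≈ 0.00060790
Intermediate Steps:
M = 7
U(B, h) = 7*h
1/U(245, Z) = 1/(7*235) = 1/1645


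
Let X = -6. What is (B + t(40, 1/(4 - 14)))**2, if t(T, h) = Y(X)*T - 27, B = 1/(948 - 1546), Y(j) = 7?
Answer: 22889571849/357604 ≈ 64008.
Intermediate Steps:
B = -1/598 (B = 1/(-598) = -1/598 ≈ -0.0016722)
t(T, h) = -27 + 7*T (t(T, h) = 7*T - 27 = -27 + 7*T)
(B + t(40, 1/(4 - 14)))**2 = (-1/598 + (-27 + 7*40))**2 = (-1/598 + (-27 + 280))**2 = (-1/598 + 253)**2 = (151293/598)**2 = 22889571849/357604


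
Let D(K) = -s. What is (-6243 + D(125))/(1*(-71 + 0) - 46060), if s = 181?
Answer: 6424/46131 ≈ 0.13926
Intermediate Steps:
D(K) = -181 (D(K) = -1*181 = -181)
(-6243 + D(125))/(1*(-71 + 0) - 46060) = (-6243 - 181)/(1*(-71 + 0) - 46060) = -6424/(1*(-71) - 46060) = -6424/(-71 - 46060) = -6424/(-46131) = -6424*(-1/46131) = 6424/46131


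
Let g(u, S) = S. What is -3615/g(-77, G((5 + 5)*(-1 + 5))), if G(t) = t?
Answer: -723/8 ≈ -90.375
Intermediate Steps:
-3615/g(-77, G((5 + 5)*(-1 + 5))) = -3615*1/((-1 + 5)*(5 + 5)) = -3615/(10*4) = -3615/40 = -3615*1/40 = -723/8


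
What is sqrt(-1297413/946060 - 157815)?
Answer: 3*I*sqrt(3923619769374355)/473030 ≈ 397.26*I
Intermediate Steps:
sqrt(-1297413/946060 - 157815) = sqrt(-149303756313/946060) = 3*I*sqrt(3923619769374355)/473030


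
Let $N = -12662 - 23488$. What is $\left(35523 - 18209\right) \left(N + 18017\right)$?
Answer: $-313954762$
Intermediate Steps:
$N = -36150$ ($N = -12662 - 23488 = -36150$)
$\left(35523 - 18209\right) \left(N + 18017\right) = \left(35523 - 18209\right) \left(-36150 + 18017\right) = 17314 \left(-18133\right) = -313954762$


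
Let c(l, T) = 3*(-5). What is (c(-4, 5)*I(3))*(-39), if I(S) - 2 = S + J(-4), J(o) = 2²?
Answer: 5265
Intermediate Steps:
J(o) = 4
c(l, T) = -15
I(S) = 6 + S (I(S) = 2 + (S + 4) = 2 + (4 + S) = 6 + S)
(c(-4, 5)*I(3))*(-39) = -15*(6 + 3)*(-39) = -15*9*(-39) = -135*(-39) = 5265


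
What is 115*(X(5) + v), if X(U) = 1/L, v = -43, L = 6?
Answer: -29555/6 ≈ -4925.8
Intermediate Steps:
X(U) = ⅙ (X(U) = 1/6 = ⅙)
115*(X(5) + v) = 115*(⅙ - 43) = 115*(-257/6) = -29555/6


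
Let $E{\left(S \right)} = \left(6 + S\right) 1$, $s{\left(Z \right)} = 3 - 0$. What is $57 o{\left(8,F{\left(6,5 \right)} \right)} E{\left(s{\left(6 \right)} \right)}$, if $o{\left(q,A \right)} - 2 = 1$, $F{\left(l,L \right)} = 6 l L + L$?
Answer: $1539$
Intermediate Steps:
$s{\left(Z \right)} = 3$ ($s{\left(Z \right)} = 3 + 0 = 3$)
$E{\left(S \right)} = 6 + S$
$F{\left(l,L \right)} = L + 6 L l$ ($F{\left(l,L \right)} = 6 L l + L = L + 6 L l$)
$o{\left(q,A \right)} = 3$ ($o{\left(q,A \right)} = 2 + 1 = 3$)
$57 o{\left(8,F{\left(6,5 \right)} \right)} E{\left(s{\left(6 \right)} \right)} = 57 \cdot 3 \left(6 + 3\right) = 171 \cdot 9 = 1539$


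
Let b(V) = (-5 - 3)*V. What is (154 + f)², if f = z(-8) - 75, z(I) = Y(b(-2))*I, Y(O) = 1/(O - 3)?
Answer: 1038361/169 ≈ 6144.1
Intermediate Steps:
b(V) = -8*V
Y(O) = 1/(-3 + O)
z(I) = I/13 (z(I) = I/(-3 - 8*(-2)) = I/(-3 + 16) = I/13)
f = -983/13 (f = (1/13)*(-8) - 75 = -8/13 - 75 = -983/13 ≈ -75.615)
(154 + f)² = (154 - 983/13)² = (1019/13)² = 1038361/169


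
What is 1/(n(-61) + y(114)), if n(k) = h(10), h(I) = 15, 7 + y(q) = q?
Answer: 1/122 ≈ 0.0081967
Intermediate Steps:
y(q) = -7 + q
n(k) = 15
1/(n(-61) + y(114)) = 1/(15 + (-7 + 114)) = 1/(15 + 107) = 1/122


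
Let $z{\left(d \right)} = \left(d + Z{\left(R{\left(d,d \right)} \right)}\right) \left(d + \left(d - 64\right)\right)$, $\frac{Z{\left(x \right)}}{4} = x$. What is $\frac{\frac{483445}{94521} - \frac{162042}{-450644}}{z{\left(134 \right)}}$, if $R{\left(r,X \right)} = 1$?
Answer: $\frac{44859169}{230693245776} \approx 0.00019445$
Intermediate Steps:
$Z{\left(x \right)} = 4 x$
$z{\left(d \right)} = \left(-64 + 2 d\right) \left(4 + d\right)$ ($z{\left(d \right)} = \left(d + 4 \cdot 1\right) \left(d + \left(d - 64\right)\right) = \left(d + 4\right) \left(d + \left(-64 + d\right)\right) = \left(4 + d\right) \left(-64 + 2 d\right) = \left(-64 + 2 d\right) \left(4 + d\right)$)
$\frac{\frac{483445}{94521} - \frac{162042}{-450644}}{z{\left(134 \right)}} = \frac{\frac{483445}{94521} - \frac{162042}{-450644}}{-256 - 7504 + 2 \cdot 134^{2}} = \frac{483445 \cdot \frac{1}{94521} - - \frac{717}{1994}}{-256 - 7504 + 2 \cdot 17956} = \frac{\frac{483445}{94521} + \frac{717}{1994}}{-256 - 7504 + 35912} = \frac{1031760887}{188474874 \cdot 28152} = \frac{1031760887}{188474874} \cdot \frac{1}{28152} = \frac{44859169}{230693245776}$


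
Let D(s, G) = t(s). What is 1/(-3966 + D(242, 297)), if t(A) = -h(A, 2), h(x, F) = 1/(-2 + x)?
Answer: -240/951841 ≈ -0.00025214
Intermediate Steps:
t(A) = -1/(-2 + A)
D(s, G) = -1/(-2 + s)
1/(-3966 + D(242, 297)) = 1/(-3966 - 1/(-2 + 242)) = 1/(-3966 - 1/240) = 1/(-951841/240) = -240/951841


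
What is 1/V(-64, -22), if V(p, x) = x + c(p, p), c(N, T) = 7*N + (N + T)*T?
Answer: 1/7722 ≈ 0.00012950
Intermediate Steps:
c(N, T) = 7*N + T*(N + T)
V(p, x) = x + 2*p² + 7*p (V(p, x) = x + (p² + 7*p + p*p) = x + (p² + 7*p + p²) = x + (2*p² + 7*p) = x + 2*p² + 7*p)
1/V(-64, -22) = 1/(-22 + 2*(-64)² + 7*(-64)) = 1/(-22 + 2*4096 - 448) = 1/(-22 + 8192 - 448) = 1/7722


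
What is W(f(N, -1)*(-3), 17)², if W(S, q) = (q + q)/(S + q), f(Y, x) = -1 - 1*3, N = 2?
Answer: 1156/841 ≈ 1.3746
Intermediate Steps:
f(Y, x) = -4 (f(Y, x) = -1 - 3 = -4)
W(S, q) = 2*q/(S + q) (W(S, q) = (2*q)/(S + q) = 2*q/(S + q))
W(f(N, -1)*(-3), 17)² = (2*17/(-4*(-3) + 17))² = (2*17/(12 + 17))² = (2*17/29)² = (2*17*(1/29))² = (34/29)² = 1156/841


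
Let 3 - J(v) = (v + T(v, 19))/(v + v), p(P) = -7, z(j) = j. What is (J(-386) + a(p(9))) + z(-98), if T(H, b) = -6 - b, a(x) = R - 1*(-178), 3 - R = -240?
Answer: 251261/772 ≈ 325.47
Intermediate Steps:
R = 243 (R = 3 - 1*(-240) = 3 + 240 = 243)
a(x) = 421 (a(x) = 243 - 1*(-178) = 243 + 178 = 421)
J(v) = 3 - (-25 + v)/(2*v) (J(v) = 3 - (v + (-6 - 1*19))/(v + v) = 3 - (v + (-6 - 19))/(2*v) = 3 - (v - 25)*1/(2*v) = 3 - (-25 + v)*1/(2*v) = 3 - (-25 + v)/(2*v))
(J(-386) + a(p(9))) + z(-98) = ((5/2)*(5 - 386)/(-386) + 421) - 98 = ((5/2)*(-1/386)*(-381) + 421) - 98 = (1905/772 + 421) - 98 = 326917/772 - 98 = 251261/772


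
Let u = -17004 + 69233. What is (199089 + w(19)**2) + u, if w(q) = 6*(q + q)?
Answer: 303302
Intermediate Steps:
u = 52229
w(q) = 12*q (w(q) = 6*(2*q) = 12*q)
(199089 + w(19)**2) + u = (199089 + (12*19)**2) + 52229 = (199089 + 228**2) + 52229 = (199089 + 51984) + 52229 = 251073 + 52229 = 303302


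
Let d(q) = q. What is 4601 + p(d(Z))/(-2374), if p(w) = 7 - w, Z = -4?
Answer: 10922763/2374 ≈ 4601.0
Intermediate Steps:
4601 + p(d(Z))/(-2374) = 4601 + (7 - 1*(-4))/(-2374) = 4601 + (7 + 4)*(-1/2374) = 4601 + 11*(-1/2374) = 4601 - 11/2374 = 10922763/2374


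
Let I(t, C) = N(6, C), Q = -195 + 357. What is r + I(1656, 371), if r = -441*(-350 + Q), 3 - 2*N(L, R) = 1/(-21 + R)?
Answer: 58036649/700 ≈ 82910.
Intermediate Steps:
N(L, R) = 3/2 - 1/(2*(-21 + R))
Q = 162
I(t, C) = (-64 + 3*C)/(2*(-21 + C))
r = 82908 (r = -441*(-350 + 162) = -441*(-188) = 82908)
r + I(1656, 371) = 82908 + (-64 + 3*371)/(2*(-21 + 371)) = 82908 + (½)*(-64 + 1113)/350 = 82908 + (½)*(1/350)*1049 = 82908 + 1049/700 = 58036649/700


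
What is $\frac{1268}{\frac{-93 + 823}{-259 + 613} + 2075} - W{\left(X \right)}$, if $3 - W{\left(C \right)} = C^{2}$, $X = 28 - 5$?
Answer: $\frac{48400769}{91910} \approx 526.61$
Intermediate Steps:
$X = 23$ ($X = 28 - 5 = 23$)
$W{\left(C \right)} = 3 - C^{2}$
$\frac{1268}{\frac{-93 + 823}{-259 + 613} + 2075} - W{\left(X \right)} = \frac{1268}{\frac{-93 + 823}{-259 + 613} + 2075} - \left(3 - 23^{2}\right) = \frac{1268}{\frac{730}{354} + 2075} - \left(3 - 529\right) = \frac{1268}{730 \cdot \frac{1}{354} + 2075} - \left(3 - 529\right) = \frac{1268}{\frac{365}{177} + 2075} - -526 = \frac{1268}{\frac{367640}{177}} + 526 = 1268 \cdot \frac{177}{367640} + 526 = \frac{56109}{91910} + 526 = \frac{48400769}{91910}$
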